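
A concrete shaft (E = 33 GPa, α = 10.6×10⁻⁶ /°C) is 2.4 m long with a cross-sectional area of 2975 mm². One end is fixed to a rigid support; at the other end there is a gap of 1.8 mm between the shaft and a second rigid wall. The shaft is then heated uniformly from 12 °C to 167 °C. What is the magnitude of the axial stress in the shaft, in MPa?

Unrestrained expansion: δ_free = αΔT L = 10.6×10⁻⁶ × 155 × 2400 = 3.943 mm.
This exceeds the 1.8 mm gap, so the wall pushes back. The portion of expansion that must be recovered elastically is δ_free − gap = 3.943 − 1.8 = 2.143 mm.
That suppressed elongation corresponds to σ = E·Δ/L = 33×10³ × 2.143/2400 = 29.47 MPa.

σ ≈ 29.5 MPa (compressive)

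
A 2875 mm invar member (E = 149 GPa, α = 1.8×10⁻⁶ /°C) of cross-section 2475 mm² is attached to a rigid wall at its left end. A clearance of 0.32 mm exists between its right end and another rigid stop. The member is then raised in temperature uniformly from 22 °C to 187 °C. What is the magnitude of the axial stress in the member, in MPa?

Unrestrained expansion: δ_free = αΔT L = 1.8×10⁻⁶ × 165 × 2875 = 0.8539 mm.
This exceeds the 0.32 mm gap, so the wall pushes back. The portion of expansion that must be recovered elastically is δ_free − gap = 0.8539 − 0.32 = 0.5339 mm.
So σ = E(δ_free − g)/L = 149×10³ × 0.5339/2875 = 27.67 MPa.

σ ≈ 27.7 MPa (compressive)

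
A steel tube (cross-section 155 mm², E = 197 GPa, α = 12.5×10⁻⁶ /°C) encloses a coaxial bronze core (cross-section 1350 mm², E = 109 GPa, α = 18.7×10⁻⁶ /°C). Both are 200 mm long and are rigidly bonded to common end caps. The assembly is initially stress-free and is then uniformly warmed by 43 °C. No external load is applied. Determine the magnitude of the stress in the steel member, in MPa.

σ ≈ 43.5 MPa (tensile)

Equilibrium of a rigid end plate with no external load gives equal and opposite internal forces ±P in the two members. Since α_{bronze} > α_{steel}, heating drives the bronze into compression and the steel into tension.
Compatibility of the two members (thermal + elastic change equal): (α₁ − α₂)ΔT = P·[1/(A₁E₁) + 1/(A₂E₂)].
|α₁ − α₂|·ΔT = 6.2×10⁻⁶ × 43 = 0.0002666.
1/(A₁E₁) + 1/(A₂E₂) = 1/(155×197×10³) + 1/(1350×109×10³) = 3.955×10⁻⁸ N⁻¹.
So P = 0.0002666 / 3.955×10⁻⁸ = 6.742 kN.
σ_{steel} = P/A₁ = 6742/155 = 43.49 MPa, tensile.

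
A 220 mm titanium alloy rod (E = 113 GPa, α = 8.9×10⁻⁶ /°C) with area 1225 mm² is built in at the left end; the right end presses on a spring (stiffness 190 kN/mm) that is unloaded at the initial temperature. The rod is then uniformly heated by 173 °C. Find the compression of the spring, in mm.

δ ≈ 0.26 mm

The unrestrained thermal change is αΔT L = 8.9×10⁻⁶ × 173 × 220 = 0.3387 mm.
With a force P in the spring, the elastic change of the rod is PL/(AE) and that of the spring is P/k; compatibility requires their sum to equal δ_free.
P [ L/(AE) + 1/k ] = δ_free → P [ 220/(1225×113×10³) + 1/(190×10³) ] = 0.3387.
P = 0.3387 / 6.852×10⁻⁶ = 49430 N.
Spring compression = P/k = 49430/(190×10³) = 0.2602 mm.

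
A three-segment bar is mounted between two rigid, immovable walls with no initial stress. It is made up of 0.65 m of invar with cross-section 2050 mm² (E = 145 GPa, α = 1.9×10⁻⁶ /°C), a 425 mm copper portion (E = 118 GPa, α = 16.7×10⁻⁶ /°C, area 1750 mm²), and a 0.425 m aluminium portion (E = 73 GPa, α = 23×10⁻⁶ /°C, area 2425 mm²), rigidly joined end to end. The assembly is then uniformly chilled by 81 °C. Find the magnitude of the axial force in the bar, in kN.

Free thermal contraction of the whole bar: Σ αᵢΔT Lᵢ = 1.9×10⁻⁶×81×650 + 16.7×10⁻⁶×81×425 + 23×10⁻⁶×81×425 = 1.467 mm.
The walls prevent any net length change, so an axial force P (same in every segment) develops. Compatibility: P · Σ Lᵢ/(AᵢEᵢ) = δ_free.
Σ Lᵢ/(AᵢEᵢ) = 650/(2050×145×10³) + 425/(1750×118×10³) + 425/(2425×73×10³) = 6.646×10⁻⁶ mm/N.
So P = 1.467 / 6.646×10⁻⁶ = 220.7 kN, tensile.

P ≈ 221 kN (tensile)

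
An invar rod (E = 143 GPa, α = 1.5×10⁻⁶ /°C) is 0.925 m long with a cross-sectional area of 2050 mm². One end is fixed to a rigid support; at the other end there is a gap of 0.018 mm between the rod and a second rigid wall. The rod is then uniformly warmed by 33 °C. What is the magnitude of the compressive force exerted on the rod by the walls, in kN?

P ≈ 8.81 kN

Unrestrained expansion: δ_free = αΔT L = 1.5×10⁻⁶ × 33 × 925 = 0.04579 mm.
The gap closes (δ_free > 0.018 mm) and the wall then resists a further 0.04579 − 0.018 = 0.02779 mm of expansion.
That suppressed elongation corresponds to σ = E·Δ/L = 143×10³ × 0.02779/925 = 4.296 MPa.
Force on the wall = σA = 4.296 × 2050 mm² = 8.806 kN.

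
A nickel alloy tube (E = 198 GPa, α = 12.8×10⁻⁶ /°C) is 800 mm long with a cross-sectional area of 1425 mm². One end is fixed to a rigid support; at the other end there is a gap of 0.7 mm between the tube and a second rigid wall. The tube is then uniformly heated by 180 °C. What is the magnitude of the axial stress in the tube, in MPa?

σ ≈ 283 MPa (compressive)

Free thermal elongation = αΔT L = 12.8×10⁻⁶ × 180 × 800 = 1.843 mm.
This exceeds the 0.7 mm gap, so the wall pushes back. The portion of expansion that must be recovered elastically is δ_free − gap = 1.843 − 0.7 = 1.143 mm.
That suppressed elongation corresponds to σ = E·Δ/L = 198×10³ × 1.143/800 = 282.9 MPa.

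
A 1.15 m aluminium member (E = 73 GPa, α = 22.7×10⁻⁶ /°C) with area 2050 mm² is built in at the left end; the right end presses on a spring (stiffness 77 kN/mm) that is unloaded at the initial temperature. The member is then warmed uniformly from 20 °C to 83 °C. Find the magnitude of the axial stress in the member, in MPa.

σ ≈ 38.8 MPa (compressive)

The unrestrained thermal change is αΔT L = 22.7×10⁻⁶ × 63 × 1150 = 1.645 mm.
Let P be the compressive force at the spring. The member shortens elastically by PL/(AE) and the spring compresses by P/k; together these equal δ_free.
P [ L/(AE) + 1/k ] = δ_free → P [ 1150/(2050×73×10³) + 1/(77×10³) ] = 1.645.
P = 1.645 / 2.067×10⁻⁵ = 79560 N.
σ = P/A = 79560/2050 = 38.81 MPa.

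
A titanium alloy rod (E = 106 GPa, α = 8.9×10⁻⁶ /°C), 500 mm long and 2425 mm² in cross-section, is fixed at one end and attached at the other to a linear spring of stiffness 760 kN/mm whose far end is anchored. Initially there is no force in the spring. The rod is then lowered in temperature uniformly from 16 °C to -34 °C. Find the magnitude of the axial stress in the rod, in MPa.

σ ≈ 28.1 MPa (tensile)

The unrestrained thermal change is αΔT L = 8.9×10⁻⁶ × 50 × 500 = 0.2225 mm.
Let P be the tensile force in the spring. The rod extends elastically by PL/(AE) and the spring stretches by P/k; together these equal δ_free.
So P = δ_free / [L/(AE) + 1/k] = 0.2225 / [ 500/(2425×106×10³) + 1/(760×10³) ].
P = 0.2225 / 3.261×10⁻⁶ = 68230 N.
σ = P/A = 68230/2425 = 28.14 MPa.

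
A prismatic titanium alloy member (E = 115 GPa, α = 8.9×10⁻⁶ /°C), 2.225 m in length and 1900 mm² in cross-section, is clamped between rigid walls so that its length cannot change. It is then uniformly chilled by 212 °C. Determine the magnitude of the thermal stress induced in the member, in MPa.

σ ≈ 217 MPa (tensile)

The supports are rigid, so the total axial strain is zero. The restrained thermal strain is ε = αΔT = 8.9×10⁻⁶ × 212 = 1886.8×10⁻⁶.
σ = EαΔT = 115×10³ × 8.9×10⁻⁶ × 212 = 217 MPa (tensile; the member is trying to contract).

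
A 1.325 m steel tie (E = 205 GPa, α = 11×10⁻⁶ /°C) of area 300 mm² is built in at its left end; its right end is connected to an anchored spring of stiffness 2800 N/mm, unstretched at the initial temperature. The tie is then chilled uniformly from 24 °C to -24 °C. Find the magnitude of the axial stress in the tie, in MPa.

If the spring were absent the tie would shorten by αΔT L = 11×10⁻⁶ × 48 × 1325 = 0.6996 mm.
Let P be the tensile force in the spring. The tie extends elastically by PL/(AE) and the spring stretches by P/k; together these equal δ_free.
So P = δ_free / [L/(AE) + 1/k] = 0.6996 / [ 1325/(300×205×10³) + 1/(2800) ].
P = 0.6996 / 0.0003787 = 1847 N.
σ = P/A = 1847/300 = 6.158 MPa.

σ ≈ 6.16 MPa (tensile)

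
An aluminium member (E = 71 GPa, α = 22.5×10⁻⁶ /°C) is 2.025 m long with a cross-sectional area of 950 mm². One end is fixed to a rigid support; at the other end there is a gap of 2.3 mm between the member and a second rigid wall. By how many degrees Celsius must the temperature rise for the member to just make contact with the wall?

The gap closes when αΔT L = 2.3 mm, since the member is still unstressed at that instant.
ΔT = 2.3 / (22.5×10⁻⁶ × 2025) = 50.48 °C.

ΔT ≈ 50.5 °C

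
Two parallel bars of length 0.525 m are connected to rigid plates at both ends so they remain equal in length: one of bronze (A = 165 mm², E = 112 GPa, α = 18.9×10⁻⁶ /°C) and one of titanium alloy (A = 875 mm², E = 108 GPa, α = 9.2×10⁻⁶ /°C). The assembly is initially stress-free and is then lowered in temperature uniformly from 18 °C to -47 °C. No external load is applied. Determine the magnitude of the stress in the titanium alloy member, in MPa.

σ ≈ 11.1 MPa (compressive)

The bronze has the larger α, so on cooling it would change length more than the titanium alloy if both were free. The rigid plates force a common final length, so the bronze is put into tension and the titanium alloy into compression, with equal and opposite forces P (no external load).
Equating the net (thermal + elastic) strains gives |α₁ − α₂|·ΔT = P·[1/(A₁E₁) + 1/(A₂E₂)].
|α₁ − α₂|·ΔT = 9.7×10⁻⁶ × 65 = 0.0006305.
1/(A₁E₁) + 1/(A₂E₂) = 1/(165×112×10³) + 1/(875×108×10³) = 6.469×10⁻⁸ N⁻¹.
P = 0.0006305 / 6.469×10⁻⁸ = 9746 N = 9.746 kN.
σ_{titanium alloy} = P/A₂ = 9746/875 = 11.14 MPa, compressive.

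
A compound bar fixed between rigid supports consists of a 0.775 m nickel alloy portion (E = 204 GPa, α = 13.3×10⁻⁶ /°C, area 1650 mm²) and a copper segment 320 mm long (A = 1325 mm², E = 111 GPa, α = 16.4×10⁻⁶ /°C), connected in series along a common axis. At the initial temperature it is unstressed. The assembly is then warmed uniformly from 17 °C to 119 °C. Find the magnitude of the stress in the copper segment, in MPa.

σ ≈ 267 MPa (compressive)

If the supports were absent, the total length change would be Σ αᵢΔT Lᵢ = 13.3×10⁻⁶×102×775 + 16.4×10⁻⁶×102×320 = 1.587 mm.
The rigid supports impose zero overall length change; the single axial force P common to all segments must satisfy P Σ Lᵢ/(AᵢEᵢ) = δ_free.
Σ Lᵢ/(AᵢEᵢ) = 775/(1650×204×10³) + 320/(1325×111×10³) = 4.478×10⁻⁶ mm/N.
P = 1.587 / 4.478×10⁻⁶ = 354300 N = 354.3 kN, compressive.
σ_{copper} = P / A = 354300 / 1325 = 267.4 MPa.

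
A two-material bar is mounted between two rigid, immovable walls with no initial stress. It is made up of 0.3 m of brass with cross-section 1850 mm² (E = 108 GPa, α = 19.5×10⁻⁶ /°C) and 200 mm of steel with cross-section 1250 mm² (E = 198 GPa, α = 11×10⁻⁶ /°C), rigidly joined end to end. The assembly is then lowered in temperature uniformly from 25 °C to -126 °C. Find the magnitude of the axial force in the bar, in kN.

If the supports were absent, the total length change would be Σ αᵢΔT Lᵢ = 19.5×10⁻⁶×151×300 + 11×10⁻⁶×151×200 = 1.216 mm.
The rigid supports impose zero overall length change; the single axial force P common to all segments must satisfy P Σ Lᵢ/(AᵢEᵢ) = δ_free.
The series flexibility is Σ Lᵢ/(AᵢEᵢ) = 300/(1850×108×10³) + 200/(1250×198×10³) = 2.31×10⁻⁶ mm/N.
Hence P = δ_free / Σ(L/AE) = 1.216/2.31×10⁻⁶ = 526.3 kN (tensile).

P ≈ 526 kN (tensile)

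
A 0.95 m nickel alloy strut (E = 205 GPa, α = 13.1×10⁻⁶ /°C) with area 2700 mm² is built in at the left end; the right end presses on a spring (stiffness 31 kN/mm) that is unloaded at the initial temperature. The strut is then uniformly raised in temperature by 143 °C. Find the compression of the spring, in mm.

If the spring were absent the strut would lengthen by αΔT L = 13.1×10⁻⁶ × 143 × 950 = 1.78 mm.
Let P be the compressive force at the spring. The strut shortens elastically by PL/(AE) and the spring compresses by P/k; together these equal δ_free.
So P = δ_free / [L/(AE) + 1/k] = 1.78 / [ 950/(2700×205×10³) + 1/(31×10³) ].
P = 1.78 / 3.397×10⁻⁵ = 52380 N.
Spring compression = P/k = 52380/(31×10³) = 1.69 mm.

δ ≈ 1.69 mm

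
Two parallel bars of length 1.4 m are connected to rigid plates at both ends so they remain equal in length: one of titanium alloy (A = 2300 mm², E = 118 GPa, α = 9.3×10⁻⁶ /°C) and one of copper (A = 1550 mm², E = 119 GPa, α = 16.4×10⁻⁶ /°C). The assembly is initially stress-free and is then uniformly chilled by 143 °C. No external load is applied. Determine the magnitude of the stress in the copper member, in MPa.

The copper has the larger α, so on cooling it would change length more than the titanium alloy if both were free. The rigid plates force a common final length, so the copper is put into tension and the titanium alloy into compression, with equal and opposite forces P (no external load).
Setting the final lengths equal and cancelling L: (α₁ − α₂)ΔT = P/(A₁E₁) + P/(A₂E₂).
|α₁ − α₂|·ΔT = 7.1×10⁻⁶ × 143 = 0.001015.
1/(A₁E₁) + 1/(A₂E₂) = 1/(2300×118×10³) + 1/(1550×119×10³) = 9.106×10⁻⁹ N⁻¹.
So P = 0.001015 / 9.106×10⁻⁹ = 111.5 kN.
σ_{copper} = P/A₂ = 111500/1550 = 71.93 MPa, tensile.

σ ≈ 71.9 MPa (tensile)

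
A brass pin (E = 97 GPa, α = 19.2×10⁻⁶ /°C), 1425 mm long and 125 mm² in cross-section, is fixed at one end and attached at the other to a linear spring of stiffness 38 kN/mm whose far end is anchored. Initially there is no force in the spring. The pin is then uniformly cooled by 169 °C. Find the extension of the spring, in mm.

The unrestrained thermal change is αΔT L = 19.2×10⁻⁶ × 169 × 1425 = 4.624 mm.
Let P be the tensile force in the spring. The pin extends elastically by PL/(AE) and the spring stretches by P/k; together these equal δ_free.
So P = δ_free / [L/(AE) + 1/k] = 4.624 / [ 1425/(125×97×10³) + 1/(38×10³) ].
P = 4.624 / 0.0001438 = 32150 N.
Spring extension = P/k = 32150/(38×10³) = 0.8459 mm.

δ ≈ 0.846 mm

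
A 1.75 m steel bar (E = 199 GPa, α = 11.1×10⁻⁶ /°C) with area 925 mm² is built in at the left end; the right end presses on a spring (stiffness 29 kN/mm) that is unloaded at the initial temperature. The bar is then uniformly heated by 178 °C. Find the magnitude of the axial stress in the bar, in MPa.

Free thermal expansion: δ_free = αΔT L = 11.1×10⁻⁶ × 178 × 1750 = 3.458 mm.
With a force P in the spring, the elastic change of the bar is PL/(AE) and that of the spring is P/k; compatibility requires their sum to equal δ_free.
So P = δ_free / [L/(AE) + 1/k] = 3.458 / [ 1750/(925×199×10³) + 1/(29×10³) ].
P = 3.458 / 4.399×10⁻⁵ = 78600 N.
σ = P/A = 78600/925 = 84.97 MPa.

σ ≈ 85 MPa (compressive)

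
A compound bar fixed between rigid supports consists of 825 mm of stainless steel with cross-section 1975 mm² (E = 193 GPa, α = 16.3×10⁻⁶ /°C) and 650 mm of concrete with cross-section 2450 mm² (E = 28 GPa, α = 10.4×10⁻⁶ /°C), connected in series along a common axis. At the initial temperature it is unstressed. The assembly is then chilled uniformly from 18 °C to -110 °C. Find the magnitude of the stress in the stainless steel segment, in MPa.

If the supports were absent, the total length change would be Σ αᵢΔT Lᵢ = 16.3×10⁻⁶×128×825 + 10.4×10⁻⁶×128×650 = 2.587 mm.
Since the ends are fixed, an axial force P builds up, equal in every segment, with P · Σ Lᵢ/(AᵢEᵢ) = δ_free.
Σ Lᵢ/(AᵢEᵢ) = 825/(1975×193×10³) + 650/(2450×28×10³) = 1.164×10⁻⁵ mm/N.
P = 2.587 / 1.164×10⁻⁵ = 222200 N = 222.2 kN, tensile.
σ_{stainless steel} = P / A = 222200 / 1975 = 112.5 MPa.

σ ≈ 113 MPa (tensile)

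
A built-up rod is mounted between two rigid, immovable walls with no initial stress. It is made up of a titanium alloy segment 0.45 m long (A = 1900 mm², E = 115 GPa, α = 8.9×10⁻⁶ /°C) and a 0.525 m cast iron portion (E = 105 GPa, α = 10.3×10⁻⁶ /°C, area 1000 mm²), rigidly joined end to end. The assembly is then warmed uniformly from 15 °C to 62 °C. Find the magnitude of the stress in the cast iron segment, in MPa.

With the walls removed the bar would change length by δ_free = Σ αᵢΔT Lᵢ = 8.9×10⁻⁶×47×450 + 10.3×10⁻⁶×47×525 = 0.4424 mm.
Since the ends are fixed, an axial force P builds up, equal in every segment, with P · Σ Lᵢ/(AᵢEᵢ) = δ_free.
The series flexibility is Σ Lᵢ/(AᵢEᵢ) = 450/(1900×115×10³) + 525/(1000×105×10³) = 7.059×10⁻⁶ mm/N.
P = 0.4424 / 7.059×10⁻⁶ = 62670 N = 62.67 kN, compressive.
σ_{cast iron} = P / A = 62670 / 1000 = 62.67 MPa.

σ ≈ 62.7 MPa (compressive)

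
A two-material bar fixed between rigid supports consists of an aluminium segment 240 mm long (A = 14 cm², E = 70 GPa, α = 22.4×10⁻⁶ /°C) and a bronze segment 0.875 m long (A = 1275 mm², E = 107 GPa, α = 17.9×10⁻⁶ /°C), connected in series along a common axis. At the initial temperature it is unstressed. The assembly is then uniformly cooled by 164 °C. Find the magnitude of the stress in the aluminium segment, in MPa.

If the supports were absent, the total length change would be Σ αᵢΔT Lᵢ = 22.4×10⁻⁶×164×240 + 17.9×10⁻⁶×164×875 = 3.45 mm.
The walls prevent any net length change, so an axial force P (same in every segment) develops. Compatibility: P · Σ Lᵢ/(AᵢEᵢ) = δ_free.
The series flexibility is Σ Lᵢ/(AᵢEᵢ) = 240/(1400×70×10³) + 875/(1275×107×10³) = 8.863×10⁻⁶ mm/N.
So P = 3.45 / 8.863×10⁻⁶ = 389.3 kN, tensile.
σ_{aluminium} = P / A = 389300 / 1400 = 278.1 MPa.

σ ≈ 278 MPa (tensile)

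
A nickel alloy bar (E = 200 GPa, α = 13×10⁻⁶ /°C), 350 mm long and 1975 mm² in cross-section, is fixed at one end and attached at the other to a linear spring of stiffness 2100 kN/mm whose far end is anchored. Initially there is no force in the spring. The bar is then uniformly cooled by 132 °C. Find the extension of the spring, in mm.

The unrestrained thermal change is αΔT L = 13×10⁻⁶ × 132 × 350 = 0.6006 mm.
Let P be the tensile force in the spring. The bar extends elastically by PL/(AE) and the spring stretches by P/k; together these equal δ_free.
So P = δ_free / [L/(AE) + 1/k] = 0.6006 / [ 350/(1975×200×10³) + 1/(2100×10³) ].
P = 0.6006 / 1.362×10⁻⁶ = 440900 N.
Spring extension = P/k = 440900/(2100×10³) = 0.2099 mm.

δ ≈ 0.21 mm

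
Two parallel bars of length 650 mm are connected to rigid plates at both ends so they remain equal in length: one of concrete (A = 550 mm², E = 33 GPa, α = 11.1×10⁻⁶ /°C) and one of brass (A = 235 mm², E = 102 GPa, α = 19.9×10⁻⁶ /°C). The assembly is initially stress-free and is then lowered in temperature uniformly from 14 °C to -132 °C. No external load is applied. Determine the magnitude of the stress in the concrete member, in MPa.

σ ≈ 24.1 MPa (compressive)

The brass has the larger α, so on cooling it would change length more than the concrete if both were free. The rigid plates force a common final length, so the brass is put into tension and the concrete into compression, with equal and opposite forces P (no external load).
Equating the net (thermal + elastic) strains gives |α₁ − α₂|·ΔT = P·[1/(A₁E₁) + 1/(A₂E₂)].
|α₁ − α₂|·ΔT = 8.8×10⁻⁶ × 146 = 0.001285.
1/(A₁E₁) + 1/(A₂E₂) = 1/(550×33×10³) + 1/(235×102×10³) = 9.682×10⁻⁸ N⁻¹.
So P = 0.001285 / 9.682×10⁻⁸ = 13.27 kN.
σ_{concrete} = P/A₁ = 13270/550 = 24.13 MPa, compressive.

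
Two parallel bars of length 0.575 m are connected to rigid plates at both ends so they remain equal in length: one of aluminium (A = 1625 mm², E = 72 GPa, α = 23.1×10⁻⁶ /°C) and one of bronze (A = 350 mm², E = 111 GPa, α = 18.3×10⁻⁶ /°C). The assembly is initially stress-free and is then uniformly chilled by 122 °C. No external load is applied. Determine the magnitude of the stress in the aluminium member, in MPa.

σ ≈ 10.5 MPa (tensile)

Both members must finish at the same length. With the larger α, the aluminium tends to over-contract; the plates restrain it, putting the aluminium in tension and the bronze in compression. With no external load the two internal forces are equal and opposite, magnitude P.
Setting the final lengths equal and cancelling L: (α₁ − α₂)ΔT = P/(A₁E₁) + P/(A₂E₂).
|α₁ − α₂|·ΔT = 4.8×10⁻⁶ × 122 = 0.0005856.
1/(A₁E₁) + 1/(A₂E₂) = 1/(1625×72×10³) + 1/(350×111×10³) = 3.429×10⁻⁸ N⁻¹.
So P = 0.0005856 / 3.429×10⁻⁸ = 17.08 kN.
σ_{aluminium} = P/A₁ = 17080/1625 = 10.51 MPa, tensile.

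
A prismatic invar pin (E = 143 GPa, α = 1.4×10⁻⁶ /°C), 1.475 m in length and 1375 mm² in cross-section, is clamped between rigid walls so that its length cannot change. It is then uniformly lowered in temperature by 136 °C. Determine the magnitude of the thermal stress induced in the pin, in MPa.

σ ≈ 27.2 MPa (tensile)

The supports are rigid, so the total axial strain is zero. The restrained thermal strain is ε = αΔT = 1.4×10⁻⁶ × 136 = 190.4×10⁻⁶.
σ = EαΔT = 143×10³ × 1.4×10⁻⁶ × 136 = 27.23 MPa (tensile; the pin is trying to contract).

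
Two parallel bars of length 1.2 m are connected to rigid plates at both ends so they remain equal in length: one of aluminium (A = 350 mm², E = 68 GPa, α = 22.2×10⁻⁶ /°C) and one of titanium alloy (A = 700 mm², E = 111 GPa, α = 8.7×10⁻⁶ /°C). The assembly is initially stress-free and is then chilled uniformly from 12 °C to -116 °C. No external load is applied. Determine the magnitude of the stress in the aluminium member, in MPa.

σ ≈ 90 MPa (tensile)

Both members must finish at the same length. With the larger α, the aluminium tends to over-contract; the plates restrain it, putting the aluminium in tension and the titanium alloy in compression. With no external load the two internal forces are equal and opposite, magnitude P.
Compatibility of the two members (thermal + elastic change equal): (α₁ − α₂)ΔT = P·[1/(A₁E₁) + 1/(A₂E₂)].
|α₁ − α₂|·ΔT = 13.5×10⁻⁶ × 128 = 0.001728.
1/(A₁E₁) + 1/(A₂E₂) = 1/(350×68×10³) + 1/(700×111×10³) = 5.489×10⁻⁸ N⁻¹.
P = 0.001728 / 5.489×10⁻⁸ = 31480 N = 31.48 kN.
σ_{aluminium} = P/A₁ = 31480/350 = 89.95 MPa, tensile.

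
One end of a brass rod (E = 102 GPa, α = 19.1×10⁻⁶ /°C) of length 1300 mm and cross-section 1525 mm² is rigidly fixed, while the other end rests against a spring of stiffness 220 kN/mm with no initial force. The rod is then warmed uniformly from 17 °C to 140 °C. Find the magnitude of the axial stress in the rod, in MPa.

σ ≈ 155 MPa (compressive)

The unrestrained thermal change is αΔT L = 19.1×10⁻⁶ × 123 × 1300 = 3.054 mm.
With a force P in the spring, the elastic change of the rod is PL/(AE) and that of the spring is P/k; compatibility requires their sum to equal δ_free.
P [ L/(AE) + 1/k ] = δ_free → P [ 1300/(1525×102×10³) + 1/(220×10³) ] = 3.054.
P = 3.054 / 1.29×10⁻⁵ = 236700 N.
σ = P/A = 236700/1525 = 155.2 MPa.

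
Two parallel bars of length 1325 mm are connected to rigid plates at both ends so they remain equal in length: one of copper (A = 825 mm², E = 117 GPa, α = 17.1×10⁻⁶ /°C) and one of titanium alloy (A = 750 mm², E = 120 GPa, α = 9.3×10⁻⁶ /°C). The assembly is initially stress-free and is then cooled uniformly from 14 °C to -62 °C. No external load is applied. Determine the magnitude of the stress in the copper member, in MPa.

Both members must finish at the same length. With the larger α, the copper tends to over-contract; the plates restrain it, putting the copper in tension and the titanium alloy in compression. With no external load the two internal forces are equal and opposite, magnitude P.
Setting the final lengths equal and cancelling L: (α₁ − α₂)ΔT = P/(A₁E₁) + P/(A₂E₂).
|α₁ − α₂|·ΔT = 7.8×10⁻⁶ × 76 = 0.0005928.
1/(A₁E₁) + 1/(A₂E₂) = 1/(825×117×10³) + 1/(750×120×10³) = 2.147×10⁻⁸ N⁻¹.
P = 0.0005928 / 2.147×10⁻⁸ = 27610 N = 27.61 kN.
σ_{copper} = P/A₁ = 27610/825 = 33.47 MPa, tensile.

σ ≈ 33.5 MPa (tensile)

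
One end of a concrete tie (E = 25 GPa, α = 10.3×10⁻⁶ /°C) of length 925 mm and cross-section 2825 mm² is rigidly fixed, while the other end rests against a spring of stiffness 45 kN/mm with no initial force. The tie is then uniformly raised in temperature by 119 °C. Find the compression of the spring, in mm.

Free thermal expansion: δ_free = αΔT L = 10.3×10⁻⁶ × 119 × 925 = 1.134 mm.
With a force P in the spring, the elastic change of the tie is PL/(AE) and that of the spring is P/k; compatibility requires their sum to equal δ_free.
P [ L/(AE) + 1/k ] = δ_free → P [ 925/(2825×25×10³) + 1/(45×10³) ] = 1.134.
P = 1.134 / 3.532×10⁻⁵ = 32100 N.
Spring compression = P/k = 32100/(45×10³) = 0.7133 mm.

δ ≈ 0.713 mm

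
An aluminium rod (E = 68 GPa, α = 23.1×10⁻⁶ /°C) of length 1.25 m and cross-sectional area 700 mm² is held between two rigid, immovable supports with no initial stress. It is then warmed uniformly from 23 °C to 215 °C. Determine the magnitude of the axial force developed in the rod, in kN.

P ≈ 211 kN (compressive)

Full restraint means ε = 0, so the stress is σ = EαΔT = 68×10³ × 23.1×10⁻⁶ × 192 = 301.6 MPa.
Then P = σA = 301.6 × 700 mm² = 211.1 kN, compressive.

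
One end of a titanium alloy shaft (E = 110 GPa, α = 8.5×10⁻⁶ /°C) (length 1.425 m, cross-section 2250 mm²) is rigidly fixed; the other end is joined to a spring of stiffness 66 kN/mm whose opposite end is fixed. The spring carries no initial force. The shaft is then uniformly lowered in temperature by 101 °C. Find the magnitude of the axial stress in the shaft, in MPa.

The unrestrained thermal change is αΔT L = 8.5×10⁻⁶ × 101 × 1425 = 1.223 mm.
With a force P in the spring, the elastic change of the shaft is PL/(AE) and that of the spring is P/k; compatibility requires their sum to equal δ_free.
P [ L/(AE) + 1/k ] = δ_free → P [ 1425/(2250×110×10³) + 1/(66×10³) ] = 1.223.
P = 1.223 / 2.091×10⁻⁵ = 58510 N.
σ = P/A = 58510/2250 = 26 MPa.

σ ≈ 26 MPa (tensile)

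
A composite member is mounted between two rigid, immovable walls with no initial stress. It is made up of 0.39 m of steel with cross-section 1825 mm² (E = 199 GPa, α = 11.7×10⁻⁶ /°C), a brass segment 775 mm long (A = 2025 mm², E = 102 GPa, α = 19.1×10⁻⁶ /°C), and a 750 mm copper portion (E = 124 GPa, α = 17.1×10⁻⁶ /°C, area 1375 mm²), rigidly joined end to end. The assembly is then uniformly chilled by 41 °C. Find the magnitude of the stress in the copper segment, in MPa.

σ ≈ 104 MPa (tensile)

Free thermal contraction of the whole bar: Σ αᵢΔT Lᵢ = 11.7×10⁻⁶×41×390 + 19.1×10⁻⁶×41×775 + 17.1×10⁻⁶×41×750 = 1.32 mm.
Since the ends are fixed, an axial force P builds up, equal in every segment, with P · Σ Lᵢ/(AᵢEᵢ) = δ_free.
Σ Lᵢ/(AᵢEᵢ) = 390/(1825×199×10³) + 775/(2025×102×10³) + 750/(1375×124×10³) = 9.225×10⁻⁶ mm/N.
So P = 1.32 / 9.225×10⁻⁶ = 143.1 kN, tensile.
σ_{copper} = P / A = 143100 / 1375 = 104.1 MPa.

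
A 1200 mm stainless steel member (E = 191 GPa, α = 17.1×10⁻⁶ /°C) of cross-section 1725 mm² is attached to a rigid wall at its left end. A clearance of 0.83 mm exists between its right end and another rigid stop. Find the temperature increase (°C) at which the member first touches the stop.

ΔT ≈ 40.4 °C

The gap closes when αΔT L = 0.83 mm, since the member is still unstressed at that instant.
ΔT = 0.83 / (17.1×10⁻⁶ × 1200) = 40.45 °C.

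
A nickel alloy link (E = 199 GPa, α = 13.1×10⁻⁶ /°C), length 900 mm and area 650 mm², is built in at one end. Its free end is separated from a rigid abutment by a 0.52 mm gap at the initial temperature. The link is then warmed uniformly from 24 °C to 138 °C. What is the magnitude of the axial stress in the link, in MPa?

σ ≈ 182 MPa (compressive)

Free thermal elongation = αΔT L = 13.1×10⁻⁶ × 114 × 900 = 1.344 mm.
This exceeds the 0.52 mm gap, so the wall pushes back. The portion of expansion that must be recovered elastically is δ_free − gap = 1.344 − 0.52 = 0.8241 mm.
That suppressed elongation corresponds to σ = E·Δ/L = 199×10³ × 0.8241/900 = 182.2 MPa.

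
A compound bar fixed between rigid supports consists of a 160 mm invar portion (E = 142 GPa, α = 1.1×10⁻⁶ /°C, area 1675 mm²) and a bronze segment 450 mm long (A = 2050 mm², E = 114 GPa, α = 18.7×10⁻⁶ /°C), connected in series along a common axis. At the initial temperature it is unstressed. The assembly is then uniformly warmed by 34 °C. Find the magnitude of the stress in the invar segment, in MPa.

With the walls removed the bar would change length by δ_free = Σ αᵢΔT Lᵢ = 1.1×10⁻⁶×34×160 + 18.7×10⁻⁶×34×450 = 0.2921 mm.
The walls prevent any net length change, so an axial force P (same in every segment) develops. Compatibility: P · Σ Lᵢ/(AᵢEᵢ) = δ_free.
The series flexibility is Σ Lᵢ/(AᵢEᵢ) = 160/(1675×142×10³) + 450/(2050×114×10³) = 2.598×10⁻⁶ mm/N.
Hence P = δ_free / Σ(L/AE) = 0.2921/2.598×10⁻⁶ = 112.4 kN (compressive).
σ_{invar} = P / A = 112400 / 1675 = 67.12 MPa.

σ ≈ 67.1 MPa (compressive)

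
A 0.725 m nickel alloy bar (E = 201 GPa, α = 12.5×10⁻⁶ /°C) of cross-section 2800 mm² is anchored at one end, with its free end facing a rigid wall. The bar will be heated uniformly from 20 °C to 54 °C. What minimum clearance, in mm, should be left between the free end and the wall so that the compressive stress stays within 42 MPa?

g ≈ 0.157 mm

Free expansion if unrestrained: δ_free = αΔT L = 12.5×10⁻⁶ × 34 × 725 = 0.3081 mm.
A stress of 42 MPa corresponds to the wall pushing the bar back by σL/E = 42×725/(201×10³) = 0.1515 mm.
So the gap has to take up the difference, g_min = δ_free − σL/E = 0.3081 − 0.1515 = 0.1566 mm.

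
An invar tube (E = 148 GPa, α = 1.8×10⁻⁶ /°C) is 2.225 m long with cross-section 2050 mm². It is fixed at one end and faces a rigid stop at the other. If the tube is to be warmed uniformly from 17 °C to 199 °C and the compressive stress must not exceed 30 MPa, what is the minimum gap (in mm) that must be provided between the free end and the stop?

g ≈ 0.278 mm

Free expansion if unrestrained: δ_free = αΔT L = 1.8×10⁻⁶ × 182 × 2225 = 0.7289 mm.
At the allowable stress the elastic shortening the wall may impose is σL/E = 30 × 2225 / (148×10³) = 0.451 mm.
The gap must absorb the remainder: g_min = 0.7289 − 0.451 = 0.2779 mm.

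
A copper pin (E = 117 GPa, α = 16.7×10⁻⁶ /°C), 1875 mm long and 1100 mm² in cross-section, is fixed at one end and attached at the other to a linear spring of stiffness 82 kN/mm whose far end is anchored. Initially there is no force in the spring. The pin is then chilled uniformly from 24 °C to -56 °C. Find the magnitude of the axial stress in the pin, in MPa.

Free thermal contraction: δ_free = αΔT L = 16.7×10⁻⁶ × 80 × 1875 = 2.505 mm.
Let P be the tensile force in the spring. The pin extends elastically by PL/(AE) and the spring stretches by P/k; together these equal δ_free.
So P = δ_free / [L/(AE) + 1/k] = 2.505 / [ 1875/(1100×117×10³) + 1/(82×10³) ].
P = 2.505 / 2.676×10⁻⁵ = 93600 N.
σ = P/A = 93600/1100 = 85.09 MPa.

σ ≈ 85.1 MPa (tensile)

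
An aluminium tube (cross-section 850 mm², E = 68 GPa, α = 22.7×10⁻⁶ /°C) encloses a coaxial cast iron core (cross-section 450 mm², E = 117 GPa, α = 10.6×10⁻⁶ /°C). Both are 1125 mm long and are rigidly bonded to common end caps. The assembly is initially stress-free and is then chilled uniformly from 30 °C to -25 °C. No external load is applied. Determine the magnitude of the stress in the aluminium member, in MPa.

The aluminium has the larger α, so on cooling it would change length more than the cast iron if both were free. The rigid plates force a common final length, so the aluminium is put into tension and the cast iron into compression, with equal and opposite forces P (no external load).
Equating the net (thermal + elastic) strains gives |α₁ − α₂|·ΔT = P·[1/(A₁E₁) + 1/(A₂E₂)].
|α₁ − α₂|·ΔT = 12.1×10⁻⁶ × 55 = 0.0006655.
1/(A₁E₁) + 1/(A₂E₂) = 1/(850×68×10³) + 1/(450×117×10³) = 3.629×10⁻⁸ N⁻¹.
So P = 0.0006655 / 3.629×10⁻⁸ = 18.34 kN.
σ_{aluminium} = P/A₁ = 18340/850 = 21.57 MPa, tensile.

σ ≈ 21.6 MPa (tensile)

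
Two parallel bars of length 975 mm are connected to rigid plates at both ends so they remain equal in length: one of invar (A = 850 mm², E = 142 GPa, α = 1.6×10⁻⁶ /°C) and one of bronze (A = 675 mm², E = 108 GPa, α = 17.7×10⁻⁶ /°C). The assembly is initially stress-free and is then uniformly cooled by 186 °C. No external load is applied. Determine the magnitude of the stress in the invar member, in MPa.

Both members must finish at the same length. With the larger α, the bronze tends to over-contract; the plates restrain it, putting the bronze in tension and the invar in compression. With no external load the two internal forces are equal and opposite, magnitude P.
Compatibility of the two members (thermal + elastic change equal): (α₁ − α₂)ΔT = P·[1/(A₁E₁) + 1/(A₂E₂)].
|α₁ − α₂|·ΔT = 16.1×10⁻⁶ × 186 = 0.002995.
1/(A₁E₁) + 1/(A₂E₂) = 1/(850×142×10³) + 1/(675×108×10³) = 2.2×10⁻⁸ N⁻¹.
So P = 0.002995 / 2.2×10⁻⁸ = 136.1 kN.
σ_{invar} = P/A₁ = 136100/850 = 160.1 MPa, compressive.

σ ≈ 160 MPa (compressive)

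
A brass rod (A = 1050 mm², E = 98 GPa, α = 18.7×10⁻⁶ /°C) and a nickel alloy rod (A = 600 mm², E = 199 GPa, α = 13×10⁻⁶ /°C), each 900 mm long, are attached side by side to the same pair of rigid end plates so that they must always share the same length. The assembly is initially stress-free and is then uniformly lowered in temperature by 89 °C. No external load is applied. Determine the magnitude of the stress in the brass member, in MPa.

σ ≈ 26.7 MPa (tensile)

Both members must finish at the same length. With the larger α, the brass tends to over-contract; the plates restrain it, putting the brass in tension and the nickel alloy in compression. With no external load the two internal forces are equal and opposite, magnitude P.
Equating the net (thermal + elastic) strains gives |α₁ − α₂|·ΔT = P·[1/(A₁E₁) + 1/(A₂E₂)].
|α₁ − α₂|·ΔT = 5.7×10⁻⁶ × 89 = 0.0005073.
1/(A₁E₁) + 1/(A₂E₂) = 1/(1050×98×10³) + 1/(600×199×10³) = 1.809×10⁻⁸ N⁻¹.
So P = 0.0005073 / 1.809×10⁻⁸ = 28.04 kN.
σ_{brass} = P/A₁ = 28040/1050 = 26.7 MPa, tensile.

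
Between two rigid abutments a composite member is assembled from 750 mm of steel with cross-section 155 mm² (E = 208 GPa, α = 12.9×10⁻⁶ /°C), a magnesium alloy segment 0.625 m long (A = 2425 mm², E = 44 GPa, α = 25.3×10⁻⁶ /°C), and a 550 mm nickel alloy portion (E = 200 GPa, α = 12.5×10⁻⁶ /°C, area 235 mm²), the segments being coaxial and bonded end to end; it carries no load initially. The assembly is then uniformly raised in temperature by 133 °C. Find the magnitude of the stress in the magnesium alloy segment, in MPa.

If the supports were absent, the total length change would be Σ αᵢΔT Lᵢ = 12.9×10⁻⁶×133×750 + 25.3×10⁻⁶×133×625 + 12.5×10⁻⁶×133×550 = 4.304 mm.
The rigid supports impose zero overall length change; the single axial force P common to all segments must satisfy P Σ Lᵢ/(AᵢEᵢ) = δ_free.
Σ Lᵢ/(AᵢEᵢ) = 750/(155×208×10³) + 625/(2425×44×10³) + 550/(235×200×10³) = 4.082×10⁻⁵ mm/N.
Hence P = δ_free / Σ(L/AE) = 4.304/4.082×10⁻⁵ = 105.4 kN (compressive).
σ_{magnesium alloy} = P / A = 105400 / 2425 = 43.48 MPa.

σ ≈ 43.5 MPa (compressive)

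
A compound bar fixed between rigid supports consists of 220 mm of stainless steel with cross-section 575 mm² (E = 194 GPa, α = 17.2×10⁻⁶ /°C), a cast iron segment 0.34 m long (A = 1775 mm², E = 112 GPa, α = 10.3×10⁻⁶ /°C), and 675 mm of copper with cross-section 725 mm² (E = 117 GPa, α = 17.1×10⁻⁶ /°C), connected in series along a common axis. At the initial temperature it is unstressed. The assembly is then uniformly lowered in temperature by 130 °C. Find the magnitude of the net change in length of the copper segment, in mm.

|ΔL| ≈ 0.173 mm

Free thermal contraction of the whole bar: Σ αᵢΔT Lᵢ = 17.2×10⁻⁶×130×220 + 10.3×10⁻⁶×130×340 + 17.1×10⁻⁶×130×675 = 2.448 mm.
The walls prevent any net length change, so an axial force P (same in every segment) develops. Compatibility: P · Σ Lᵢ/(AᵢEᵢ) = δ_free.
Σ Lᵢ/(AᵢEᵢ) = 220/(575×194×10³) + 340/(1775×112×10³) + 675/(725×117×10³) = 1.164×10⁻⁵ mm/N.
Hence P = δ_free / Σ(L/AE) = 2.448/1.164×10⁻⁵ = 210.3 kN (tensile).
For the copper segment, free thermal change = 17.1×10⁻⁶×130×675 = 1.501 mm and elastic change from P = 210300×675/(725×117×10³) = 1.673 mm; these oppose, so the net change is 0.173 mm (segment lengthens).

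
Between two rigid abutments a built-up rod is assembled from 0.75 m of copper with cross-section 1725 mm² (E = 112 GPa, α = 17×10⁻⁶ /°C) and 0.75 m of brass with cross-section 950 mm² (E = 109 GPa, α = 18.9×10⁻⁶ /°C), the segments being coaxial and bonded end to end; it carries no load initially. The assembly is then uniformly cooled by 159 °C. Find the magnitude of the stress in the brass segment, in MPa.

If the supports were absent, the total length change would be Σ αᵢΔT Lᵢ = 17×10⁻⁶×159×750 + 18.9×10⁻⁶×159×750 = 4.281 mm.
The walls prevent any net length change, so an axial force P (same in every segment) develops. Compatibility: P · Σ Lᵢ/(AᵢEᵢ) = δ_free.
The series flexibility is Σ Lᵢ/(AᵢEᵢ) = 750/(1725×112×10³) + 750/(950×109×10³) = 1.112×10⁻⁵ mm/N.
So P = 4.281 / 1.112×10⁻⁵ = 384.8 kN, tensile.
σ_{brass} = P / A = 384800 / 950 = 405.1 MPa.

σ ≈ 405 MPa (tensile)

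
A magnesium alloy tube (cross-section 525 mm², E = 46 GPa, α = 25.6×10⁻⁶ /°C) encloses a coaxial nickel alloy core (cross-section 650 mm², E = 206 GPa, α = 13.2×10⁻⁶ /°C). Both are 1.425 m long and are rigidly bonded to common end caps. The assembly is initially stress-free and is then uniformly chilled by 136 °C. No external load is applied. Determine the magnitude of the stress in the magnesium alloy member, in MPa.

The magnesium alloy has the larger α, so on cooling it would change length more than the nickel alloy if both were free. The rigid plates force a common final length, so the magnesium alloy is put into tension and the nickel alloy into compression, with equal and opposite forces P (no external load).
Compatibility of the two members (thermal + elastic change equal): (α₁ − α₂)ΔT = P·[1/(A₁E₁) + 1/(A₂E₂)].
|α₁ − α₂|·ΔT = 12.4×10⁻⁶ × 136 = 0.001686.
1/(A₁E₁) + 1/(A₂E₂) = 1/(525×46×10³) + 1/(650×206×10³) = 4.888×10⁻⁸ N⁻¹.
P = 0.001686 / 4.888×10⁻⁸ = 34500 N = 34.5 kN.
σ_{magnesium alloy} = P/A₁ = 34500/525 = 65.72 MPa, tensile.

σ ≈ 65.7 MPa (tensile)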